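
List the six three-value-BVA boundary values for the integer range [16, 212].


Range: [16, 212]
Boundaries: just below min, min, min+1, max-1, max, just above max
Values: [15, 16, 17, 211, 212, 213]

[15, 16, 17, 211, 212, 213]


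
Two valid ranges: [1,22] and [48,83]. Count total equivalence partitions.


Valid ranges: [1,22] and [48,83]
Class 1: x < 1 — invalid
Class 2: 1 ≤ x ≤ 22 — valid
Class 3: 22 < x < 48 — invalid (gap between ranges)
Class 4: 48 ≤ x ≤ 83 — valid
Class 5: x > 83 — invalid
Total equivalence classes: 5

5 equivalence classes


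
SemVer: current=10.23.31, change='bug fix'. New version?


Current: 10.23.31
Change category: 'bug fix' → patch bump
SemVer rule: patch bump → increment PATCH (MAJOR and MINOR unchanged)
New: 10.23.32

10.23.32


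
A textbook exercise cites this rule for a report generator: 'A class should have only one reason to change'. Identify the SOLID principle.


This describes the Single Responsibility Principle (SRP)

Single Responsibility Principle (SRP)


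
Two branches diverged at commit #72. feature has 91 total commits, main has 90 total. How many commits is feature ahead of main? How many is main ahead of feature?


Common ancestor: commit #72
feature commits after divergence: 91 - 72 = 19
main commits after divergence: 90 - 72 = 18
feature is 19 commits ahead of main
main is 18 commits ahead of feature

feature ahead: 19, main ahead: 18


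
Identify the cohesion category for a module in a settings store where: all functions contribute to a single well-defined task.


Reasoning: Best: single purpose
Type: Functional cohesion

Functional cohesion


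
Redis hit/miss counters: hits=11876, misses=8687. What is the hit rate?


Formula: hit rate = hits / (hits + misses) * 100
hit rate = 11876 / (11876 + 8687) * 100
hit rate = 11876 / 20563 * 100
hit rate = 57.75%

57.75%


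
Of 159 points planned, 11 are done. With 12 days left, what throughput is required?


Formula: Required rate = Remaining points / Days left
Remaining = 159 - 11 = 148 points
Required rate = 148 / 12 = 12.33 points/day

12.33 points/day


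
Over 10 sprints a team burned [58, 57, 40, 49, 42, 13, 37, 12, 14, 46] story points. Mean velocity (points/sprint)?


Formula: Avg velocity = Total points / Number of sprints
Points: [58, 57, 40, 49, 42, 13, 37, 12, 14, 46]
Sum = 58 + 57 + 40 + 49 + 42 + 13 + 37 + 12 + 14 + 46 = 368
Avg velocity = 368 / 10 = 36.8 points/sprint

36.8 points/sprint


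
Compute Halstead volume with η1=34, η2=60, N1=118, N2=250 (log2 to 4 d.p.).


Formula: V = N * log2(η), where N = N1 + N2 and η = η1 + η2
η = 34 + 60 = 94
N = 118 + 250 = 368
log2(94) ≈ 6.5546
V = 368 * 6.5546 = 2412.09

2412.09


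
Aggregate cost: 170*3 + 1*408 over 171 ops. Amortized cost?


Formula: Amortized cost = Total cost / Operations
Total cost = (170 * 3) + (1 * 408)
Total cost = 510 + 408 = 918
Amortized = 918 / 171 = 5.3684

5.3684


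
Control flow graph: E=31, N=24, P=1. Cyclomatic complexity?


Formula: V(G) = E - N + 2P
V(G) = 31 - 24 + 2*1
V(G) = 7 + 2
V(G) = 9

9


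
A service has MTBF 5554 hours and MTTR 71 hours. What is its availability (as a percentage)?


Availability = MTBF / (MTBF + MTTR)
Availability = 5554 / (5554 + 71)
Availability = 5554 / 5625
Availability = 98.7378%

98.7378%


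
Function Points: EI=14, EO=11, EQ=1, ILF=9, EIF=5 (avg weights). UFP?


UFP = EI*4 + EO*5 + EQ*4 + ILF*10 + EIF*7
UFP = 14*4 + 11*5 + 1*4 + 9*10 + 5*7
UFP = 56 + 55 + 4 + 90 + 35
UFP = 240

240


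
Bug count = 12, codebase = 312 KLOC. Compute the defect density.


Defect density = defects / KLOC
Defect density = 12 / 312
Defect density = 0.038 defects/KLOC

0.038 defects/KLOC


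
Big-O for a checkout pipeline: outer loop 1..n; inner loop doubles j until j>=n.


Reasoning: linear outer times logarithmic inner
Complexity: O(n log n)

O(n log n)


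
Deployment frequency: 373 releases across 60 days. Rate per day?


Formula: deployments per day = releases / days
= 373 / 60
= 6.217 deploys/day
(equivalently, 43.52 deploys/week)

6.217 deploys/day


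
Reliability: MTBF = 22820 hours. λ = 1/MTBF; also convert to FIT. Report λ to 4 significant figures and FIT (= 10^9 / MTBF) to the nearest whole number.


Formula: λ = 1 / MTBF; FIT = λ × 1e9 = 1e9 / MTBF
λ = 1 / 22820 ≈ 4.382e-05 failures/hour
FIT = 1e9 / 22820 ≈ 43821 failures per 1e9 hours (nearest whole number)

λ = 4.382e-05 /h, FIT = 43821


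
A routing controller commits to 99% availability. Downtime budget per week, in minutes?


Formula: allowed downtime = period * (100 - SLA) / 100
Period (week) = 10080 minutes
Unavailability fraction = (100 - 99.0) / 100
Allowed downtime = 10080 * (100 - 99.0) / 100
Allowed downtime = 100.8 minutes

100.8 minutes


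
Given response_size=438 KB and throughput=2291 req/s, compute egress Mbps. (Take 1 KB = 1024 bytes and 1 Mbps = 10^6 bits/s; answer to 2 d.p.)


Formula: Mbps = payload_bytes * RPS * 8 / 1e6
Payload per request = 438 KB = 438 * 1024 = 448512 bytes
Total bytes/sec = 448512 * 2291 = 1027540992
Total bits/sec = 1027540992 * 8 = 8220327936
Mbps = 8220327936 / 1e6 = 8220.33

8220.33 Mbps


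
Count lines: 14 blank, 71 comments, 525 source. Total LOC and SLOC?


Total LOC = blank + comment + code
Total LOC = 14 + 71 + 525 = 610
SLOC (source only) = code = 525

Total LOC: 610, SLOC: 525


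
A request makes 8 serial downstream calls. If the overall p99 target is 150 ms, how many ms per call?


Formula: per_stage = total_budget / stages
per_stage = 150 / 8
per_stage = 18.75 ms

18.75 ms


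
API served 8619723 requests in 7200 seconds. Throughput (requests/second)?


Formula: throughput = requests / seconds
throughput = 8619723 / 7200
throughput = 1197.18 requests/second

1197.18 requests/second


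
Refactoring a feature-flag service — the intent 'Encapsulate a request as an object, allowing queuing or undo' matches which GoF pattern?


This matches the Command pattern

Command


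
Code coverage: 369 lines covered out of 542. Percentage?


Coverage = covered / total * 100
Coverage = 369 / 542 * 100
Coverage = 68.08%

68.08%


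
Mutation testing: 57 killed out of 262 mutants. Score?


Mutation score = killed / total * 100
Mutation score = 57 / 262 * 100
Mutation score = 21.76%

21.76%


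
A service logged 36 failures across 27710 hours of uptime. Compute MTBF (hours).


Formula: MTBF = Total operating time / Number of failures
MTBF = 27710 / 36
MTBF = 769.72 hours

769.72 hours


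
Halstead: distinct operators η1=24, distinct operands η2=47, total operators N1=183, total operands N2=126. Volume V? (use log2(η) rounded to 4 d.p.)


Formula: V = N * log2(η), where N = N1 + N2 and η = η1 + η2
η = 24 + 47 = 71
N = 183 + 126 = 309
log2(71) ≈ 6.1497
V = 309 * 6.1497 = 1900.26

1900.26


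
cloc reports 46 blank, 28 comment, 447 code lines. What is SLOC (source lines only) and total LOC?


Total LOC = blank + comment + code
Total LOC = 46 + 28 + 447 = 521
SLOC (source only) = code = 447

Total LOC: 521, SLOC: 447


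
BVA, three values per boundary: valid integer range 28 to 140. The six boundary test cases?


Range: [28, 140]
Boundaries: just below min, min, min+1, max-1, max, just above max
Values: [27, 28, 29, 139, 140, 141]

[27, 28, 29, 139, 140, 141]


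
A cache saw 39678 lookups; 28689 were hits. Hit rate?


Formula: hit rate = hits / (hits + misses) * 100
hit rate = 28689 / (28689 + 10989) * 100
hit rate = 28689 / 39678 * 100
hit rate = 72.3%

72.3%


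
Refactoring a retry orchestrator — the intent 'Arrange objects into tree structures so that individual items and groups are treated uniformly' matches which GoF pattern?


This matches the Composite pattern

Composite


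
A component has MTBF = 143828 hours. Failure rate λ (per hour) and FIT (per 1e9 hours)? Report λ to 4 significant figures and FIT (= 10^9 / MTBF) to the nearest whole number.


Formula: λ = 1 / MTBF; FIT = λ × 1e9 = 1e9 / MTBF
λ = 1 / 143828 ≈ 6.953e-06 failures/hour
FIT = 1e9 / 143828 ≈ 6953 failures per 1e9 hours (nearest whole number)

λ = 6.953e-06 /h, FIT = 6953


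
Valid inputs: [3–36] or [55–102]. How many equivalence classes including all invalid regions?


Valid ranges: [3,36] and [55,102]
Class 1: x < 3 — invalid
Class 2: 3 ≤ x ≤ 36 — valid
Class 3: 36 < x < 55 — invalid (gap between ranges)
Class 4: 55 ≤ x ≤ 102 — valid
Class 5: x > 102 — invalid
Total equivalence classes: 5

5 equivalence classes


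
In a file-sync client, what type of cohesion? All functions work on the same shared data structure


Reasoning: Functions share data
Type: Communicational cohesion

Communicational cohesion


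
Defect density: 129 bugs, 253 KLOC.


Defect density = defects / KLOC
Defect density = 129 / 253
Defect density = 0.51 defects/KLOC

0.51 defects/KLOC


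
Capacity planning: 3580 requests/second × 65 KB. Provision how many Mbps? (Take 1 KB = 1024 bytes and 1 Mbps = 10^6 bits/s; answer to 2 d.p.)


Formula: Mbps = payload_bytes * RPS * 8 / 1e6
Payload per request = 65 KB = 65 * 1024 = 66560 bytes
Total bytes/sec = 66560 * 3580 = 238284800
Total bits/sec = 238284800 * 8 = 1906278400
Mbps = 1906278400 / 1e6 = 1906.28

1906.28 Mbps


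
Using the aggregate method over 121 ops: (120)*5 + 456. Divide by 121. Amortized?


Formula: Amortized cost = Total cost / Operations
Total cost = (120 * 5) + (1 * 456)
Total cost = 600 + 456 = 1056
Amortized = 1056 / 121 = 8.7273

8.7273


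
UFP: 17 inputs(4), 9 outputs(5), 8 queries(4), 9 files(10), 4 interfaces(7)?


UFP = EI*4 + EO*5 + EQ*4 + ILF*10 + EIF*7
UFP = 17*4 + 9*5 + 8*4 + 9*10 + 4*7
UFP = 68 + 45 + 32 + 90 + 28
UFP = 263

263


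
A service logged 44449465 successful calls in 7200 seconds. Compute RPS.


Formula: throughput = requests / seconds
throughput = 44449465 / 7200
throughput = 6173.54 requests/second

6173.54 requests/second


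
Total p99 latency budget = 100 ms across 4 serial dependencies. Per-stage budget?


Formula: per_stage = total_budget / stages
per_stage = 100 / 4
per_stage = 25.0 ms

25.0 ms


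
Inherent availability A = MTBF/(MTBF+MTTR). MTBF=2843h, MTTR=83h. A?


Availability = MTBF / (MTBF + MTTR)
Availability = 2843 / (2843 + 83)
Availability = 2843 / 2926
Availability = 97.1634%

97.1634%


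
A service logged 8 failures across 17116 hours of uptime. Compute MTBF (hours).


Formula: MTBF = Total operating time / Number of failures
MTBF = 17116 / 8
MTBF = 2139.5 hours

2139.5 hours


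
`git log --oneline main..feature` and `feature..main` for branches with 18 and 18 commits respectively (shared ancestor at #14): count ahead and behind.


Common ancestor: commit #14
feature commits after divergence: 18 - 14 = 4
main commits after divergence: 18 - 14 = 4
feature is 4 commits ahead of main
main is 4 commits ahead of feature

feature ahead: 4, main ahead: 4


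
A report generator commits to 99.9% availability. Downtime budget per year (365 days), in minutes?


Formula: allowed downtime = period * (100 - SLA) / 100
Period (year (365 days)) = 525600 minutes
Unavailability fraction = (100 - 99.9) / 100
Allowed downtime = 525600 * (100 - 99.9) / 100
Allowed downtime = 525.6 minutes

525.6 minutes


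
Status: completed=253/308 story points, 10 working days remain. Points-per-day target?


Formula: Required rate = Remaining points / Days left
Remaining = 308 - 253 = 55 points
Required rate = 55 / 10 = 5.5 points/day

5.5 points/day


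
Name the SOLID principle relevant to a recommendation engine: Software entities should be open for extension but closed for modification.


This describes the Open/Closed Principle (OCP)

Open/Closed Principle (OCP)


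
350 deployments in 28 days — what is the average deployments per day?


Formula: deployments per day = releases / days
= 350 / 28
= 12.5 deploys/day
(equivalently, 87.5 deploys/week)

12.5 deploys/day


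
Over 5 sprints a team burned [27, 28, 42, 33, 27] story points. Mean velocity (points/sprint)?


Formula: Avg velocity = Total points / Number of sprints
Points: [27, 28, 42, 33, 27]
Sum = 27 + 28 + 42 + 33 + 27 = 157
Avg velocity = 157 / 5 = 31.4 points/sprint

31.4 points/sprint


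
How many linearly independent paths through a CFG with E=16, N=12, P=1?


Formula: V(G) = E - N + 2P
V(G) = 16 - 12 + 2*1
V(G) = 4 + 2
V(G) = 6

6


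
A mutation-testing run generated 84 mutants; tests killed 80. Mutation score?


Mutation score = killed / total * 100
Mutation score = 80 / 84 * 100
Mutation score = 95.24%

95.24%


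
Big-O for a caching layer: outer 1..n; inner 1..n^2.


Reasoning: n times n^2
Complexity: O(n^3)

O(n^3)


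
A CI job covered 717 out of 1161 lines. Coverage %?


Coverage = covered / total * 100
Coverage = 717 / 1161 * 100
Coverage = 61.76%

61.76%


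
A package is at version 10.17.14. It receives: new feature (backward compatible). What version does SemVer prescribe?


Current: 10.17.14
Change category: 'new feature (backward compatible)' → minor bump
SemVer rule: minor bump → increment MINOR, reset PATCH to 0 (MAJOR unchanged)
New: 10.18.0

10.18.0


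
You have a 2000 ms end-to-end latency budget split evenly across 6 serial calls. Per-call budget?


Formula: per_stage = total_budget / stages
per_stage = 2000 / 6
per_stage = 333.33 ms

333.33 ms


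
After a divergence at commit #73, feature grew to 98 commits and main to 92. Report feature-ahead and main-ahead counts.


Common ancestor: commit #73
feature commits after divergence: 98 - 73 = 25
main commits after divergence: 92 - 73 = 19
feature is 25 commits ahead of main
main is 19 commits ahead of feature

feature ahead: 25, main ahead: 19


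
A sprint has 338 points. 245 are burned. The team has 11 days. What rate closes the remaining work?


Formula: Required rate = Remaining points / Days left
Remaining = 338 - 245 = 93 points
Required rate = 93 / 11 = 8.45 points/day

8.45 points/day


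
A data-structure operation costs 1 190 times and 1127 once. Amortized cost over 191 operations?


Formula: Amortized cost = Total cost / Operations
Total cost = (190 * 1) + (1 * 1127)
Total cost = 190 + 1127 = 1317
Amortized = 1317 / 191 = 6.8953

6.8953


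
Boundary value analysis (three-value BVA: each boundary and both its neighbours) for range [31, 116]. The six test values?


Range: [31, 116]
Boundaries: just below min, min, min+1, max-1, max, just above max
Values: [30, 31, 32, 115, 116, 117]

[30, 31, 32, 115, 116, 117]


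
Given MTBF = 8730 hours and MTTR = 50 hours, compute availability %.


Availability = MTBF / (MTBF + MTTR)
Availability = 8730 / (8730 + 50)
Availability = 8730 / 8780
Availability = 99.4305%

99.4305%


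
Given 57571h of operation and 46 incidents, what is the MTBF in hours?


Formula: MTBF = Total operating time / Number of failures
MTBF = 57571 / 46
MTBF = 1251.54 hours

1251.54 hours


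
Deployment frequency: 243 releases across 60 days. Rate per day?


Formula: deployments per day = releases / days
= 243 / 60
= 4.05 deploys/day
(equivalently, 28.35 deploys/week)

4.05 deploys/day


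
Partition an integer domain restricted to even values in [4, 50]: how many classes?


Constraint: even integers in [4, 50]
Class 1: x < 4 — out-of-range invalid
Class 2: x in [4,50] but odd — wrong type invalid
Class 3: x in [4,50] and even — valid
Class 4: x > 50 — out-of-range invalid
Total equivalence classes: 4

4 equivalence classes


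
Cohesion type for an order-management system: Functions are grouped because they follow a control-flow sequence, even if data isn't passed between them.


Reasoning: Grouped by order of execution within a routine, not by data flow
Type: Procedural cohesion

Procedural cohesion


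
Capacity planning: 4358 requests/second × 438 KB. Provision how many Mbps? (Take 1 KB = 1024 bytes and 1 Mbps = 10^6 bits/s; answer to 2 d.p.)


Formula: Mbps = payload_bytes * RPS * 8 / 1e6
Payload per request = 438 KB = 438 * 1024 = 448512 bytes
Total bytes/sec = 448512 * 4358 = 1954615296
Total bits/sec = 1954615296 * 8 = 15636922368
Mbps = 15636922368 / 1e6 = 15636.92

15636.92 Mbps


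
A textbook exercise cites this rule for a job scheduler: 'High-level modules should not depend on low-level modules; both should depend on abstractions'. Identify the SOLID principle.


This describes the Dependency Inversion Principle (DIP)

Dependency Inversion Principle (DIP)


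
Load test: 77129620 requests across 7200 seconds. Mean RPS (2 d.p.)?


Formula: throughput = requests / seconds
throughput = 77129620 / 7200
throughput = 10712.45 requests/second

10712.45 requests/second


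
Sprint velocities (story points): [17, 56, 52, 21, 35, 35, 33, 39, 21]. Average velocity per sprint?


Formula: Avg velocity = Total points / Number of sprints
Points: [17, 56, 52, 21, 35, 35, 33, 39, 21]
Sum = 17 + 56 + 52 + 21 + 35 + 35 + 33 + 39 + 21 = 309
Avg velocity = 309 / 9 = 34.33 points/sprint

34.33 points/sprint


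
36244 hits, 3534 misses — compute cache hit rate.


Formula: hit rate = hits / (hits + misses) * 100
hit rate = 36244 / (36244 + 3534) * 100
hit rate = 36244 / 39778 * 100
hit rate = 91.12%

91.12%


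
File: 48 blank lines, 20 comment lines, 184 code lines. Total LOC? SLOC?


Total LOC = blank + comment + code
Total LOC = 48 + 20 + 184 = 252
SLOC (source only) = code = 184

Total LOC: 252, SLOC: 184


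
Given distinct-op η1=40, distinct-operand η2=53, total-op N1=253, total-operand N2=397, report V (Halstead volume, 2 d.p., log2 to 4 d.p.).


Formula: V = N * log2(η), where N = N1 + N2 and η = η1 + η2
η = 40 + 53 = 93
N = 253 + 397 = 650
log2(93) ≈ 6.5392
V = 650 * 6.5392 = 4250.48

4250.48


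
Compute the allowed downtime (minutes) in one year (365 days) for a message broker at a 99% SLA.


Formula: allowed downtime = period * (100 - SLA) / 100
Period (year (365 days)) = 525600 minutes
Unavailability fraction = (100 - 99.0) / 100
Allowed downtime = 525600 * (100 - 99.0) / 100
Allowed downtime = 5256.0 minutes

5256.0 minutes


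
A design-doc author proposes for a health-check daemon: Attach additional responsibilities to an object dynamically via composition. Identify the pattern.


This matches the Decorator pattern

Decorator


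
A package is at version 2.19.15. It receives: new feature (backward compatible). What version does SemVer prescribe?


Current: 2.19.15
Change category: 'new feature (backward compatible)' → minor bump
SemVer rule: minor bump → increment MINOR, reset PATCH to 0 (MAJOR unchanged)
New: 2.20.0

2.20.0


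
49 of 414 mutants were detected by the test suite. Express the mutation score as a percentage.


Mutation score = killed / total * 100
Mutation score = 49 / 414 * 100
Mutation score = 11.84%

11.84%


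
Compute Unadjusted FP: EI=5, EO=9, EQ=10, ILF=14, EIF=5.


UFP = EI*4 + EO*5 + EQ*4 + ILF*10 + EIF*7
UFP = 5*4 + 9*5 + 10*4 + 14*10 + 5*7
UFP = 20 + 45 + 40 + 140 + 35
UFP = 280

280


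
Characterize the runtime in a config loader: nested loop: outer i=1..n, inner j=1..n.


Reasoning: n iterations times n iterations
Complexity: O(n^2)

O(n^2)


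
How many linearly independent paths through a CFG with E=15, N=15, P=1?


Formula: V(G) = E - N + 2P
V(G) = 15 - 15 + 2*1
V(G) = 0 + 2
V(G) = 2

2


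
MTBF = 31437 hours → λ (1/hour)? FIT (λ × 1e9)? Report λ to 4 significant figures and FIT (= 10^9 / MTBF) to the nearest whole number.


Formula: λ = 1 / MTBF; FIT = λ × 1e9 = 1e9 / MTBF
λ = 1 / 31437 ≈ 3.181e-05 failures/hour
FIT = 1e9 / 31437 ≈ 31810 failures per 1e9 hours (nearest whole number)

λ = 3.181e-05 /h, FIT = 31810


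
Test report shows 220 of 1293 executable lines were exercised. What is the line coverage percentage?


Coverage = covered / total * 100
Coverage = 220 / 1293 * 100
Coverage = 17.01%

17.01%


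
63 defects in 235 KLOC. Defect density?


Defect density = defects / KLOC
Defect density = 63 / 235
Defect density = 0.268 defects/KLOC

0.268 defects/KLOC


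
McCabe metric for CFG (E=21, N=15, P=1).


Formula: V(G) = E - N + 2P
V(G) = 21 - 15 + 2*1
V(G) = 6 + 2
V(G) = 8

8


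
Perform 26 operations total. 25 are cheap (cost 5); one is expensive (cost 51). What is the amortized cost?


Formula: Amortized cost = Total cost / Operations
Total cost = (25 * 5) + (1 * 51)
Total cost = 125 + 51 = 176
Amortized = 176 / 26 = 6.7692

6.7692


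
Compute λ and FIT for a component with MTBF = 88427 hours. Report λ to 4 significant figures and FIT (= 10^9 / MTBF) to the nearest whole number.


Formula: λ = 1 / MTBF; FIT = λ × 1e9 = 1e9 / MTBF
λ = 1 / 88427 ≈ 1.131e-05 failures/hour
FIT = 1e9 / 88427 ≈ 11309 failures per 1e9 hours (nearest whole number)

λ = 1.131e-05 /h, FIT = 11309


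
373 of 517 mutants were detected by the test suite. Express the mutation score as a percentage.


Mutation score = killed / total * 100
Mutation score = 373 / 517 * 100
Mutation score = 72.15%

72.15%


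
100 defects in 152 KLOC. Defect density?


Defect density = defects / KLOC
Defect density = 100 / 152
Defect density = 0.658 defects/KLOC

0.658 defects/KLOC


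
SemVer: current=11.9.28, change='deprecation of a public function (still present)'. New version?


Current: 11.9.28
Change category: 'deprecation of a public function (still present)' → minor bump
SemVer rule: minor bump → increment MINOR, reset PATCH to 0 (MAJOR unchanged)
New: 11.10.0

11.10.0


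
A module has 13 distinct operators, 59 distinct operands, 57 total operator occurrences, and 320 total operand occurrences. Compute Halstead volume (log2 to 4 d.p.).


Formula: V = N * log2(η), where N = N1 + N2 and η = η1 + η2
η = 13 + 59 = 72
N = 57 + 320 = 377
log2(72) ≈ 6.1699
V = 377 * 6.1699 = 2326.05

2326.05


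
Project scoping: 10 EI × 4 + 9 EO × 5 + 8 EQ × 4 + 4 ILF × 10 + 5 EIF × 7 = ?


UFP = EI*4 + EO*5 + EQ*4 + ILF*10 + EIF*7
UFP = 10*4 + 9*5 + 8*4 + 4*10 + 5*7
UFP = 40 + 45 + 32 + 40 + 35
UFP = 192

192


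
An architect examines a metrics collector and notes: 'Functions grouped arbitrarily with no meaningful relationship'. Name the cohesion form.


Reasoning: Worst: random grouping
Type: Coincidental cohesion

Coincidental cohesion


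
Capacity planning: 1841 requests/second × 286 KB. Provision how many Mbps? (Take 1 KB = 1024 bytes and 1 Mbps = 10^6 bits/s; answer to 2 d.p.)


Formula: Mbps = payload_bytes * RPS * 8 / 1e6
Payload per request = 286 KB = 286 * 1024 = 292864 bytes
Total bytes/sec = 292864 * 1841 = 539162624
Total bits/sec = 539162624 * 8 = 4313300992
Mbps = 4313300992 / 1e6 = 4313.3

4313.3 Mbps


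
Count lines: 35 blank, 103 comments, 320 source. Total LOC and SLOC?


Total LOC = blank + comment + code
Total LOC = 35 + 103 + 320 = 458
SLOC (source only) = code = 320

Total LOC: 458, SLOC: 320


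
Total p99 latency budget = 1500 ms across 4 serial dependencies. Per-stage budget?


Formula: per_stage = total_budget / stages
per_stage = 1500 / 4
per_stage = 375.0 ms

375.0 ms


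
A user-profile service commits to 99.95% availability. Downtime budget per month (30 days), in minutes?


Formula: allowed downtime = period * (100 - SLA) / 100
Period (month (30 days)) = 43200 minutes
Unavailability fraction = (100 - 99.95) / 100
Allowed downtime = 43200 * (100 - 99.95) / 100
Allowed downtime = 21.6 minutes

21.6 minutes


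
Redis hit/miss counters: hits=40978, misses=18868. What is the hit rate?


Formula: hit rate = hits / (hits + misses) * 100
hit rate = 40978 / (40978 + 18868) * 100
hit rate = 40978 / 59846 * 100
hit rate = 68.47%

68.47%


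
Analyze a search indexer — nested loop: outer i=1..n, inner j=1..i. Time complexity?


Reasoning: triangle: n(n+1)/2 ~ n^2/2
Complexity: O(n^2)

O(n^2)


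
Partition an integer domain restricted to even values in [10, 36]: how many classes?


Constraint: even integers in [10, 36]
Class 1: x < 10 — out-of-range invalid
Class 2: x in [10,36] but odd — wrong type invalid
Class 3: x in [10,36] and even — valid
Class 4: x > 36 — out-of-range invalid
Total equivalence classes: 4

4 equivalence classes


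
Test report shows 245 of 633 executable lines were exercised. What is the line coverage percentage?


Coverage = covered / total * 100
Coverage = 245 / 633 * 100
Coverage = 38.7%

38.7%


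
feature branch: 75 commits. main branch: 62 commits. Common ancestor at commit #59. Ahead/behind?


Common ancestor: commit #59
feature commits after divergence: 75 - 59 = 16
main commits after divergence: 62 - 59 = 3
feature is 16 commits ahead of main
main is 3 commits ahead of feature

feature ahead: 16, main ahead: 3


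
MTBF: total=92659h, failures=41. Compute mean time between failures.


Formula: MTBF = Total operating time / Number of failures
MTBF = 92659 / 41
MTBF = 2259.98 hours

2259.98 hours


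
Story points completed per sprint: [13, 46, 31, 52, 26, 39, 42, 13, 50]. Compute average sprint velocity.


Formula: Avg velocity = Total points / Number of sprints
Points: [13, 46, 31, 52, 26, 39, 42, 13, 50]
Sum = 13 + 46 + 31 + 52 + 26 + 39 + 42 + 13 + 50 = 312
Avg velocity = 312 / 9 = 34.67 points/sprint

34.67 points/sprint


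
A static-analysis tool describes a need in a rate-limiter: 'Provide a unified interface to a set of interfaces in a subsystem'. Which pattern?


This matches the Facade pattern

Facade


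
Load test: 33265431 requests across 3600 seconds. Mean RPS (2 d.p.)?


Formula: throughput = requests / seconds
throughput = 33265431 / 3600
throughput = 9240.4 requests/second

9240.4 requests/second


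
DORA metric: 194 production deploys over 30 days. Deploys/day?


Formula: deployments per day = releases / days
= 194 / 30
= 6.467 deploys/day
(equivalently, 45.27 deploys/week)

6.467 deploys/day


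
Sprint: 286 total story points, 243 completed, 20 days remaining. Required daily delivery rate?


Formula: Required rate = Remaining points / Days left
Remaining = 286 - 243 = 43 points
Required rate = 43 / 20 = 2.15 points/day

2.15 points/day


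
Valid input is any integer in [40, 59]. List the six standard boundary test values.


Range: [40, 59]
Boundaries: just below min, min, min+1, max-1, max, just above max
Values: [39, 40, 41, 58, 59, 60]

[39, 40, 41, 58, 59, 60]


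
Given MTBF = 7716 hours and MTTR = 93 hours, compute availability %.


Availability = MTBF / (MTBF + MTTR)
Availability = 7716 / (7716 + 93)
Availability = 7716 / 7809
Availability = 98.8091%

98.8091%


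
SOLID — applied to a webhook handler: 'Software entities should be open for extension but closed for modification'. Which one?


This describes the Open/Closed Principle (OCP)

Open/Closed Principle (OCP)


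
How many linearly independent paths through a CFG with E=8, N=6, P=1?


Formula: V(G) = E - N + 2P
V(G) = 8 - 6 + 2*1
V(G) = 2 + 2
V(G) = 4

4


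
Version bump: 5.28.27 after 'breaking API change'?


Current: 5.28.27
Change category: 'breaking API change' → major bump
SemVer rule: major bump → increment MAJOR, reset MINOR and PATCH to 0
New: 6.0.0

6.0.0


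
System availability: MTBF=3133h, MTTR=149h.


Availability = MTBF / (MTBF + MTTR)
Availability = 3133 / (3133 + 149)
Availability = 3133 / 3282
Availability = 95.4601%

95.4601%


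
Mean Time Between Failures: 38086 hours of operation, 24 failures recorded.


Formula: MTBF = Total operating time / Number of failures
MTBF = 38086 / 24
MTBF = 1586.92 hours

1586.92 hours


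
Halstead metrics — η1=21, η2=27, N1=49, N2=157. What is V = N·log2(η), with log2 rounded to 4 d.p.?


Formula: V = N * log2(η), where N = N1 + N2 and η = η1 + η2
η = 21 + 27 = 48
N = 49 + 157 = 206
log2(48) ≈ 5.5850
V = 206 * 5.5850 = 1150.51

1150.51


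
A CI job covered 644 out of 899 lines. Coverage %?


Coverage = covered / total * 100
Coverage = 644 / 899 * 100
Coverage = 71.64%

71.64%


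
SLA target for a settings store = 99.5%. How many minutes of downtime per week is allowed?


Formula: allowed downtime = period * (100 - SLA) / 100
Period (week) = 10080 minutes
Unavailability fraction = (100 - 99.5) / 100
Allowed downtime = 10080 * (100 - 99.5) / 100
Allowed downtime = 50.4 minutes

50.4 minutes


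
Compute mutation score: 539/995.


Mutation score = killed / total * 100
Mutation score = 539 / 995 * 100
Mutation score = 54.17%

54.17%


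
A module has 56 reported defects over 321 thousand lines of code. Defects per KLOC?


Defect density = defects / KLOC
Defect density = 56 / 321
Defect density = 0.174 defects/KLOC

0.174 defects/KLOC


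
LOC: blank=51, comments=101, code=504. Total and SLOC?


Total LOC = blank + comment + code
Total LOC = 51 + 101 + 504 = 656
SLOC (source only) = code = 504

Total LOC: 656, SLOC: 504


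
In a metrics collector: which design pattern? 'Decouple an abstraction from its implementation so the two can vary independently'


This matches the Bridge pattern

Bridge


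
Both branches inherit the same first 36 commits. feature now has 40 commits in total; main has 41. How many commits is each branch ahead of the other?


Common ancestor: commit #36
feature commits after divergence: 40 - 36 = 4
main commits after divergence: 41 - 36 = 5
feature is 4 commits ahead of main
main is 5 commits ahead of feature

feature ahead: 4, main ahead: 5


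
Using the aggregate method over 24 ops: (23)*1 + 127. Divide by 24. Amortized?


Formula: Amortized cost = Total cost / Operations
Total cost = (23 * 1) + (1 * 127)
Total cost = 23 + 127 = 150
Amortized = 150 / 24 = 6.25

6.25


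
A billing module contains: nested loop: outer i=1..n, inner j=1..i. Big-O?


Reasoning: triangle: n(n+1)/2 ~ n^2/2
Complexity: O(n^2)

O(n^2)


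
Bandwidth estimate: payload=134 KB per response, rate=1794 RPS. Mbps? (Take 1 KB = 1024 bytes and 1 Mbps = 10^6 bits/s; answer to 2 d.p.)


Formula: Mbps = payload_bytes * RPS * 8 / 1e6
Payload per request = 134 KB = 134 * 1024 = 137216 bytes
Total bytes/sec = 137216 * 1794 = 246165504
Total bits/sec = 246165504 * 8 = 1969324032
Mbps = 1969324032 / 1e6 = 1969.32

1969.32 Mbps


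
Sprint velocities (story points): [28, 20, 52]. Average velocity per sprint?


Formula: Avg velocity = Total points / Number of sprints
Points: [28, 20, 52]
Sum = 28 + 20 + 52 = 100
Avg velocity = 100 / 3 = 33.33 points/sprint

33.33 points/sprint


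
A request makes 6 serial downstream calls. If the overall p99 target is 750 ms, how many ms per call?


Formula: per_stage = total_budget / stages
per_stage = 750 / 6
per_stage = 125.0 ms

125.0 ms


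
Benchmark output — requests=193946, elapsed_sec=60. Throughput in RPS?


Formula: throughput = requests / seconds
throughput = 193946 / 60
throughput = 3232.43 requests/second

3232.43 requests/second


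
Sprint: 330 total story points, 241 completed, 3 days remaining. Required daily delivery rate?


Formula: Required rate = Remaining points / Days left
Remaining = 330 - 241 = 89 points
Required rate = 89 / 3 = 29.67 points/day

29.67 points/day


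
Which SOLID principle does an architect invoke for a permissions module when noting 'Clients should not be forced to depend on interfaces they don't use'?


This describes the Interface Segregation Principle (ISP)

Interface Segregation Principle (ISP)


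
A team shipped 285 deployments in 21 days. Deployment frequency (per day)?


Formula: deployments per day = releases / days
= 285 / 21
= 13.571 deploys/day
(equivalently, 95.0 deploys/week)

13.571 deploys/day


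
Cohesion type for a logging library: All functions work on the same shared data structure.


Reasoning: Functions share data
Type: Communicational cohesion

Communicational cohesion


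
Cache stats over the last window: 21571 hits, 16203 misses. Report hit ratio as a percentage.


Formula: hit rate = hits / (hits + misses) * 100
hit rate = 21571 / (21571 + 16203) * 100
hit rate = 21571 / 37774 * 100
hit rate = 57.11%

57.11%


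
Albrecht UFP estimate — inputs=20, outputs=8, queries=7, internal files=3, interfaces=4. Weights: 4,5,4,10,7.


UFP = EI*4 + EO*5 + EQ*4 + ILF*10 + EIF*7
UFP = 20*4 + 8*5 + 7*4 + 3*10 + 4*7
UFP = 80 + 40 + 28 + 30 + 28
UFP = 206

206


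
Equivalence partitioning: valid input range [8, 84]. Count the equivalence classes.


Valid range: [8, 84]
Class 1: x < 8 — invalid
Class 2: 8 ≤ x ≤ 84 — valid
Class 3: x > 84 — invalid
Total equivalence classes: 3

3 equivalence classes


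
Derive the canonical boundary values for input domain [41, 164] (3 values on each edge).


Range: [41, 164]
Boundaries: just below min, min, min+1, max-1, max, just above max
Values: [40, 41, 42, 163, 164, 165]

[40, 41, 42, 163, 164, 165]


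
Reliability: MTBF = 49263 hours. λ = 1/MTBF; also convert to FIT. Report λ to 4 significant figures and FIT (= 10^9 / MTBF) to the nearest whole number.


Formula: λ = 1 / MTBF; FIT = λ × 1e9 = 1e9 / MTBF
λ = 1 / 49263 ≈ 2.030e-05 failures/hour
FIT = 1e9 / 49263 ≈ 20299 failures per 1e9 hours (nearest whole number)

λ = 2.030e-05 /h, FIT = 20299


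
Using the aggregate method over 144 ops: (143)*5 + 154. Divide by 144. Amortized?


Formula: Amortized cost = Total cost / Operations
Total cost = (143 * 5) + (1 * 154)
Total cost = 715 + 154 = 869
Amortized = 869 / 144 = 6.0347

6.0347


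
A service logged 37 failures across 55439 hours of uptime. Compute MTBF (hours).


Formula: MTBF = Total operating time / Number of failures
MTBF = 55439 / 37
MTBF = 1498.35 hours

1498.35 hours


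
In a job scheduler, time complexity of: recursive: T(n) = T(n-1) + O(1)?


Reasoning: linear recursion with constant work per frame
Complexity: O(n)

O(n)


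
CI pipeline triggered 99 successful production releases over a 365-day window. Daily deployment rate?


Formula: deployments per day = releases / days
= 99 / 365
= 0.271 deploys/day
(equivalently, 1.9 deploys/week)

0.271 deploys/day


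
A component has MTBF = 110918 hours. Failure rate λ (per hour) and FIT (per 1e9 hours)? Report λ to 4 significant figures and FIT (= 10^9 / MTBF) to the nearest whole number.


Formula: λ = 1 / MTBF; FIT = λ × 1e9 = 1e9 / MTBF
λ = 1 / 110918 ≈ 9.016e-06 failures/hour
FIT = 1e9 / 110918 ≈ 9016 failures per 1e9 hours (nearest whole number)

λ = 9.016e-06 /h, FIT = 9016


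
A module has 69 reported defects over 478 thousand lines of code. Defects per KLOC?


Defect density = defects / KLOC
Defect density = 69 / 478
Defect density = 0.144 defects/KLOC

0.144 defects/KLOC


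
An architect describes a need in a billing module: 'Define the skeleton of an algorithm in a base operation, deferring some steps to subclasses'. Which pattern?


This matches the Template Method pattern

Template Method


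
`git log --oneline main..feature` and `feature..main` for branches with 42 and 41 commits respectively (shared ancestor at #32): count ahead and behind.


Common ancestor: commit #32
feature commits after divergence: 42 - 32 = 10
main commits after divergence: 41 - 32 = 9
feature is 10 commits ahead of main
main is 9 commits ahead of feature

feature ahead: 10, main ahead: 9


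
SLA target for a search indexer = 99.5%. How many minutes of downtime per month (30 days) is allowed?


Formula: allowed downtime = period * (100 - SLA) / 100
Period (month (30 days)) = 43200 minutes
Unavailability fraction = (100 - 99.5) / 100
Allowed downtime = 43200 * (100 - 99.5) / 100
Allowed downtime = 216.0 minutes

216.0 minutes


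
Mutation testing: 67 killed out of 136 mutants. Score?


Mutation score = killed / total * 100
Mutation score = 67 / 136 * 100
Mutation score = 49.26%

49.26%


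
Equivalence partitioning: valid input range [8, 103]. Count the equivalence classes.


Valid range: [8, 103]
Class 1: x < 8 — invalid
Class 2: 8 ≤ x ≤ 103 — valid
Class 3: x > 103 — invalid
Total equivalence classes: 3

3 equivalence classes


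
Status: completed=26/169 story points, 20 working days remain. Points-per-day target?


Formula: Required rate = Remaining points / Days left
Remaining = 169 - 26 = 143 points
Required rate = 143 / 20 = 7.15 points/day

7.15 points/day


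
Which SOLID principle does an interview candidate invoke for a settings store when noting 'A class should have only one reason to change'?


This describes the Single Responsibility Principle (SRP)

Single Responsibility Principle (SRP)


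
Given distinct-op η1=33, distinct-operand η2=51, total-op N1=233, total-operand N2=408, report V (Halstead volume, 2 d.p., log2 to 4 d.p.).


Formula: V = N * log2(η), where N = N1 + N2 and η = η1 + η2
η = 33 + 51 = 84
N = 233 + 408 = 641
log2(84) ≈ 6.3923
V = 641 * 6.3923 = 4097.46

4097.46


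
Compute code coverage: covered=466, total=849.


Coverage = covered / total * 100
Coverage = 466 / 849 * 100
Coverage = 54.89%

54.89%


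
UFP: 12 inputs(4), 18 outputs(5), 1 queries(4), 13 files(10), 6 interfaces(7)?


UFP = EI*4 + EO*5 + EQ*4 + ILF*10 + EIF*7
UFP = 12*4 + 18*5 + 1*4 + 13*10 + 6*7
UFP = 48 + 90 + 4 + 130 + 42
UFP = 314

314


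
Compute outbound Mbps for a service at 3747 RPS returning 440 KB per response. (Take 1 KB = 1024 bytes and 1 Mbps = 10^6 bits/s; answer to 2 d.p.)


Formula: Mbps = payload_bytes * RPS * 8 / 1e6
Payload per request = 440 KB = 440 * 1024 = 450560 bytes
Total bytes/sec = 450560 * 3747 = 1688248320
Total bits/sec = 1688248320 * 8 = 13505986560
Mbps = 13505986560 / 1e6 = 13505.99

13505.99 Mbps


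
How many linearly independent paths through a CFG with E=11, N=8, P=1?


Formula: V(G) = E - N + 2P
V(G) = 11 - 8 + 2*1
V(G) = 3 + 2
V(G) = 5

5


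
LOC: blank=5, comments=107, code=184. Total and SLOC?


Total LOC = blank + comment + code
Total LOC = 5 + 107 + 184 = 296
SLOC (source only) = code = 184

Total LOC: 296, SLOC: 184


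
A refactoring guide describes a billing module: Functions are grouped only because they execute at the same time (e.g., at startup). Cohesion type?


Reasoning: Related by timing only
Type: Temporal cohesion

Temporal cohesion


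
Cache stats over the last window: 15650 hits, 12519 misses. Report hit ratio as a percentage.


Formula: hit rate = hits / (hits + misses) * 100
hit rate = 15650 / (15650 + 12519) * 100
hit rate = 15650 / 28169 * 100
hit rate = 55.56%

55.56%


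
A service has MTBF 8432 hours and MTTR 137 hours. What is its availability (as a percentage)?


Availability = MTBF / (MTBF + MTTR)
Availability = 8432 / (8432 + 137)
Availability = 8432 / 8569
Availability = 98.4012%

98.4012%


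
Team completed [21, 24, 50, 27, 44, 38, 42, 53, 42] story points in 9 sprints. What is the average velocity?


Formula: Avg velocity = Total points / Number of sprints
Points: [21, 24, 50, 27, 44, 38, 42, 53, 42]
Sum = 21 + 24 + 50 + 27 + 44 + 38 + 42 + 53 + 42 = 341
Avg velocity = 341 / 9 = 37.89 points/sprint

37.89 points/sprint


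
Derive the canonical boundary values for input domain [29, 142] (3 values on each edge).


Range: [29, 142]
Boundaries: just below min, min, min+1, max-1, max, just above max
Values: [28, 29, 30, 141, 142, 143]

[28, 29, 30, 141, 142, 143]


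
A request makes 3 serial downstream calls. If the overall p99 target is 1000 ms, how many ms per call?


Formula: per_stage = total_budget / stages
per_stage = 1000 / 3
per_stage = 333.33 ms

333.33 ms


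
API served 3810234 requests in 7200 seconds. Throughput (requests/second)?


Formula: throughput = requests / seconds
throughput = 3810234 / 7200
throughput = 529.2 requests/second

529.2 requests/second
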